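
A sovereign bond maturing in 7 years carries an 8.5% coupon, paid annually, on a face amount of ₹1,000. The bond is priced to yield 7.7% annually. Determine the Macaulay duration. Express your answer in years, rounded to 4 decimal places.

Periodic yield y = 0.077. Discount each cash flow and weight by its year:
  t   CF        PV=CF/(1+0.077)^t    t·PV
  1        85.00        78.9229        78.9229
  2        85.00        73.2803       146.5607
  3        85.00        68.0412       204.1235
  4        85.00        63.1766       252.7063
  5        85.00        58.6598       293.2989
  6        85.00        54.4659       326.7954
  7     1,085.00       645.5350     4,518.7452
  Σ                  1,042.0817     5,821.1530
Price P = Σ PV = 1,042.0817.
Macaulay duration = Σ(t·PV) / P = 5,821.1530 / 1,042.0817 = 5.58608 years.

5.5861 years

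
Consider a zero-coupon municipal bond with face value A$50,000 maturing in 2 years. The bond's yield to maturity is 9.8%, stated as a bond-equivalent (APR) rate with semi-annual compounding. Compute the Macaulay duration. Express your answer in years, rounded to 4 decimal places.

A zero-coupon bond has a single cash flow at maturity, so its Macaulay duration equals its maturity: 2 years.
(Equivalently: 4 semi-annual periods ÷ 2 = 2 years.)

2.0000 years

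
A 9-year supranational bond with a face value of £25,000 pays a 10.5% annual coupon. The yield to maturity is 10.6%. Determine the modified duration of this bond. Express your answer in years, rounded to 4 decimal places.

5.6338 years

Periodic yield y = 0.106. First find Macaulay duration:
  t   CF        PV=CF/(1+0.106)^t    t·PV
  1     2,625.00     2,373.4177     2,373.4177
  2     2,625.00     2,145.9473     4,291.8946
  3     2,625.00     1,940.2779     5,820.8336
  4     2,625.00     1,754.3199     7,017.2798
  5     2,625.00     1,586.1844     7,930.9220
  6     2,625.00     1,434.1631     8,604.9786
  7     2,625.00     1,296.7117     9,076.9817
  8     2,625.00     1,172.4337     9,379.4696
  9    27,625.00    11,155.9393   100,403.4540
  Σ                 24,859.3950   154,899.2315
P = 24,859.3950; Macaulay duration = 154,899.2315 / 24,859.3950 = 6.23101 years.
Modified duration = D_Mac / (1 + y) = 6.23101 / 1.106 = 5.63383 years.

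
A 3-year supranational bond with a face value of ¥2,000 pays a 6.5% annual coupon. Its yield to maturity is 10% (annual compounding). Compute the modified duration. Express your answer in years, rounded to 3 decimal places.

Periodic yield y = 0.1. First find Macaulay duration:
  t   CF        PV=CF/(1+0.1)^t    t·PV
  1       130.00       118.1818       118.1818
  2       130.00       107.4380       214.8760
  3     2,130.00     1,600.3005     4,800.9016
  Σ                  1,825.9204     5,133.9594
P = 1,825.9204; Macaulay duration = 5,133.9594 / 1,825.9204 = 2.81171 years.
Modified duration = D_Mac / (1 + y) = 2.81171 / 1.1 = 2.55610 years.

2.556 years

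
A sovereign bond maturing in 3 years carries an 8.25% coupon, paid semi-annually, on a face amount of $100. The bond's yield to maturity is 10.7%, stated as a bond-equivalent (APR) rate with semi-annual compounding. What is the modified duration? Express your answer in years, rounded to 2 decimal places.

2.57 years

Periodic yield y = 0.0535. First find Macaulay duration:
  t   CF        PV=CF/(1+0.0535)^t    t·PV
  1        4.125         3.9155         3.9155
  2        4.125         3.7167         7.4334
  3        4.125         3.5279        10.5838
  4        4.125         3.3488        13.3951
  5        4.125         3.1787        15.8936
  6      104.125        76.1637       456.9819
  Σ                     93.8513       508.2033
P = 93.8513; Macaulay duration = 508.2033 / 93.8513 = 5.41499 half-year periods = 2.70749 years.
Modified duration = D_Mac / (1 + y) = 2.70749 / 1.0535 = 2.57000 years.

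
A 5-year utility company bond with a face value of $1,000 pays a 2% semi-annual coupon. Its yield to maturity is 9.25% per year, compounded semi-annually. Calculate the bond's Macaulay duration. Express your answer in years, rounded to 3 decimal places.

Periodic yield y = 0.04625. Discount each cash flow and weight by its period:
  t   CF        PV=CF/(1+0.04625)^t    t·PV
  1        10.00         9.5579         9.5579
  2        10.00         9.1354        18.2709
  3        10.00         8.7316        26.1948
  4        10.00         8.3456        33.3824
  5        10.00         7.9767        39.8834
  6        10.00         7.6241        45.7445
  7        10.00         7.2870        51.0093
  8        10.00         6.9649        55.7194
  9        10.00         6.6570        59.9133
  10    1,010.00       642.6384     6,426.3839
  Σ                    714.9187     6,766.0598
Price P = Σ PV = 714.9187.
Macaulay duration = Σ(t·PV) / P = 6,766.0598 / 714.9187 = 9.46410 half-year periods.
In years: 9.46410 / 2 = 4.73205 years.

4.732 years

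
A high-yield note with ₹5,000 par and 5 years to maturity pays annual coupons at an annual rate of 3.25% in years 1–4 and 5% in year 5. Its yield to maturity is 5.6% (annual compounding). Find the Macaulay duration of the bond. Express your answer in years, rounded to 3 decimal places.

Periodic yield y = 0.056. Discount each cash flow and weight by its year:
  t   CF        PV=CF/(1+0.056)^t    t·PV
  1       162.50       153.8826       153.8826
  2       162.50       145.7221       291.4443
  3       162.50       137.9944       413.9833
  4       162.50       130.6766       522.7062
  5     5,250.00     3,997.9717    19,989.8584
  Σ                  4,566.2474    21,371.8748
Price P = Σ PV = 4,566.2474.
Macaulay duration = Σ(t·PV) / P = 21,371.8748 / 4,566.2474 = 4.68040 years.

4.680 years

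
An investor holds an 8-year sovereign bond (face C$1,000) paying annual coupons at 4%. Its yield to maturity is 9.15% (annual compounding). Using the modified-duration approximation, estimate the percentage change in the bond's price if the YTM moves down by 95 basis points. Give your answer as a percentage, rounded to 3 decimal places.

+5.905%

Periodic yield y = 0.0915. Modified duration first:
  t   CF        PV=CF/(1+0.0915)^t    t·PV
  1        40.00        36.6468        36.6468
  2        40.00        33.5747        67.1495
  3        40.00        30.7602        92.2805
  4        40.00        28.1816       112.7262
  5        40.00        25.8191       129.0956
  6        40.00        23.6547       141.9282
  7        40.00        21.6717       151.7022
  8     1,040.00       516.2302     4,129.8417
  Σ                    716.5390     4,861.3707
P = 716.5390; D_Mac = 6.78452 yrs; D_mod = 6.78452/(1+0.0915) = 6.21577 yrs.
ΔP/P ≈ -D_mod · Δy = -6.21577 × (-0.0095) = +0.059050 = +5.9050%.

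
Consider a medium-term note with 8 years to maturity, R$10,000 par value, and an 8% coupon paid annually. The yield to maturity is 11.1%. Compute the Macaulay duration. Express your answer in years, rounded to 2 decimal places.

Periodic yield y = 0.111. Discount each cash flow and weight by its year:
  t   CF        PV=CF/(1+0.111)^t    t·PV
  1       800.00       720.0720       720.0720
  2       800.00       648.1296     1,296.2592
  3       800.00       583.3750     1,750.1250
  4       800.00       525.0900     2,100.3600
  5       800.00       472.6283     2,363.1413
  6       800.00       425.4080     2,552.4479
  7       800.00       382.9055     2,680.3383
  8    10,800.00     4,652.7668    37,222.1342
  Σ                  8,410.3751    50,684.8780
Price P = Σ PV = 8,410.3751.
Macaulay duration = Σ(t·PV) / P = 50,684.8780 / 8,410.3751 = 6.02647 years.

6.03 years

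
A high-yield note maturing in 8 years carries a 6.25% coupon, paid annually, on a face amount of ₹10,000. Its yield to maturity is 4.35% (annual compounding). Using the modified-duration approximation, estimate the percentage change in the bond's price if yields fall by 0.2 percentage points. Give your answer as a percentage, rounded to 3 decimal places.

+1.270%

Periodic yield y = 0.0435. Modified duration first:
  t   CF        PV=CF/(1+0.0435)^t    t·PV
  1       625.00       598.9459       598.9459
  2       625.00       573.9778     1,147.9556
  3       625.00       550.0506     1,650.1519
  4       625.00       527.1209     2,108.4834
  5       625.00       505.1470     2,525.7348
  6       625.00       484.0891     2,904.5346
  7       625.00       463.9090     3,247.3633
  8    10,625.00     7,557.6941    60,461.5530
  Σ                 11,260.9344    74,644.7226
P = 11,260.9344; D_Mac = 6.62864 yrs; D_mod = 6.62864/(1+0.0435) = 6.35232 yrs.
ΔP/P ≈ -D_mod · Δy = -6.35232 × (-0.002) = +0.012705 = +1.2705%.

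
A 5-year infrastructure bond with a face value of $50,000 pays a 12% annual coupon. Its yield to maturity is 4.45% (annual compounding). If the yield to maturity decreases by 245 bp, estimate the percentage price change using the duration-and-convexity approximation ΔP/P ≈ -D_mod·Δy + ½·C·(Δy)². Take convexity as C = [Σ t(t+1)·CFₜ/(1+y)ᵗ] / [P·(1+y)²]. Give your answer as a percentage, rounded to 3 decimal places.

+10.434%

With y = 0.0445:
  t   CF        PV=CF/(1+0.0445)^t    t·PV        t(t+1)·PV
  1     6,000.00     5,744.3753     5,744.3753      11,488.7506
  2     6,000.00     5,499.6413    10,999.2825      32,997.8476
  3     6,000.00     5,265.3339    15,796.0017      63,184.0069
  4     6,000.00     5,041.0090    20,164.0360     100,820.1801
  5    56,000.00    45,044.9185   225,224.5925   1,351,347.5548
  Σ                 66,595.2780   277,928.2880   1,559,838.3399
P = 66,595.2780; D_Mac = 4.17339 yrs; D_mod = 3.99559 yrs; C = 21.46937.
Duration effect: -3.99559 × (-0.0245) = +0.097892
Convexity effect: 0.5 × 21.46937 × (-0.0245)² = +0.0064435
ΔP/P ≈ +0.097892 + 0.0064435 = +0.104335 = +10.4335%.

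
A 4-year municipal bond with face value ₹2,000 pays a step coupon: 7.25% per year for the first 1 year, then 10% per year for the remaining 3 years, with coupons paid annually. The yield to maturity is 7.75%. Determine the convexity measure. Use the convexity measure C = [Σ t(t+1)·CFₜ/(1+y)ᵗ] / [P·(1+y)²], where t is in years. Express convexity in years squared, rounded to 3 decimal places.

14.718

With y = 0.0775:
  t   CF        PV=CF/(1+0.0775)^t    t·PV        t(t+1)·PV
  1       145.00       134.5708       134.5708         269.1415
  2       200.00       172.2644       344.5287       1,033.5862
  3       200.00       159.8741       479.6224       1,918.4894
  4     2,200.00     1,632.1256     6,528.5022      32,642.5112
  Σ                  2,098.8348     7,487.2241      35,863.7283
P = 2,098.8348.
Convexity = Σ t(t+1)·PV / [P·(1+y)²] = 35,863.7283 / (2,098.8348 × 1.161006) = 14.71779.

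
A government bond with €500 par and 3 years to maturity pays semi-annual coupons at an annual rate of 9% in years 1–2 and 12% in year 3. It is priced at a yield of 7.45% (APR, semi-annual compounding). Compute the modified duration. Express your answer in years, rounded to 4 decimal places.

Periodic yield y = 0.03725. First find Macaulay duration:
  t   CF        PV=CF/(1+0.03725)^t    t·PV
  1        22.50        21.6920        21.6920
  2        22.50        20.9130        41.8259
  3        22.50        20.1619        60.4858
  4        22.50        19.4379        77.7515
  5        30.00        24.9864       124.9321
  6       530.00       425.5741     2,553.4447
  Σ                    532.7653     2,880.1320
P = 532.7653; Macaulay duration = 2,880.1320 / 532.7653 = 5.40601 half-year periods = 2.70300 years.
Modified duration = D_Mac / (1 + y) = 2.70300 / 1.03725 = 2.60593 years.

2.6059 years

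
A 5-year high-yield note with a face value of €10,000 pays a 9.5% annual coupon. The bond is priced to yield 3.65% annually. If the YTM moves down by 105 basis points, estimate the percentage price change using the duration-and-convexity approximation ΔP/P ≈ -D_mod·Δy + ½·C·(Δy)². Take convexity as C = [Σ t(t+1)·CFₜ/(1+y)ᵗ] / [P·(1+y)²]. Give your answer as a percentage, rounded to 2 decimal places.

With y = 0.0365:
  t   CF        PV=CF/(1+0.0365)^t    t·PV        t(t+1)·PV
  1       950.00       916.5461       916.5461       1,833.0921
  2       950.00       884.2702     1,768.5404       5,305.6212
  3       950.00       853.1309     2,559.3928      10,237.5711
  4       950.00       823.0882     3,292.3528      16,461.7642
  5    10,950.00     9,153.0869    45,765.4347     274,592.6079
  Σ                 12,630.1223    54,302.2667     308,430.6566
P = 12,630.1223; D_Mac = 4.29943 yrs; D_mod = 4.14802 yrs; C = 22.73062.
Duration effect: -4.14802 × (-0.0105) = +0.043554
Convexity effect: 0.5 × 22.73062 × (-0.0105)² = +0.0012530
ΔP/P ≈ +0.043554 + 0.0012530 = +0.044807 = +4.4807%.

+4.48%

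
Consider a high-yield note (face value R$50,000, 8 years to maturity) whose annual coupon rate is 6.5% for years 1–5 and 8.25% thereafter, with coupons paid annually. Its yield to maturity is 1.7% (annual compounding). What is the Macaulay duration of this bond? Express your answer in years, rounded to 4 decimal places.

6.7325 years

Periodic yield y = 0.017. Discount each cash flow and weight by its year:
  t   CF        PV=CF/(1+0.017)^t    t·PV
  1     3,250.00     3,195.6735     3,195.6735
  2     3,250.00     3,142.2552     6,284.5104
  3     3,250.00     3,089.7298     9,269.1894
  4     3,250.00     3,038.0824    12,152.3296
  5     3,250.00     2,987.2983    14,936.4917
  6     4,125.00     3,728.1917    22,369.1502
  7     4,125.00     3,665.8719    25,661.1032
  8    54,125.00    47,296.6397   378,373.1173
  Σ                 70,143.7425   472,241.5653
Price P = Σ PV = 70,143.7425.
Macaulay duration = Σ(t·PV) / P = 472,241.5653 / 70,143.7425 = 6.73248 years.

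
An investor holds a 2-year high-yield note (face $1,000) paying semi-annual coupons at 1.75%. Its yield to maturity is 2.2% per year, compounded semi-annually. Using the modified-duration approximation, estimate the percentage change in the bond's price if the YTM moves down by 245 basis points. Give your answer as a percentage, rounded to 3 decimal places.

Periodic yield y = 0.011. Modified duration first:
  t   CF        PV=CF/(1+0.011)^t    t·PV
  1         8.75         8.6548         8.6548
  2         8.75         8.5606        17.1213
  3         8.75         8.4675        25.4025
  4     1,008.75       965.5592     3,862.2370
  Σ                    991.2422     3,913.4155
P = 991.2422; D_Mac = 3.94799 half-year periods = 1.97400 yrs; D_mod = 1.97400/(1+0.011) = 1.95252 yrs.
ΔP/P ≈ -D_mod · Δy = -1.95252 × (-0.0245) = +0.047837 = +4.7837%.

+4.784%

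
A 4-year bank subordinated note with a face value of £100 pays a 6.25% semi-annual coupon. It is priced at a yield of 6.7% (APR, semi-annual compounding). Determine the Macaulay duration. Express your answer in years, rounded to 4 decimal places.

Periodic yield y = 0.0335. Discount each cash flow and weight by its period:
  t   CF        PV=CF/(1+0.0335)^t    t·PV
  1        3.125         3.0237         3.0237
  2        3.125         2.9257         5.8514
  3        3.125         2.8309         8.4926
  4        3.125         2.7391        10.9564
  5        3.125         2.6503        13.2516
  6        3.125         2.5644        15.3864
  7        3.125         2.4813        17.3690
  8      103.125        79.2283       633.8261
  Σ                     98.4436       708.1572
Price P = Σ PV = 98.4436.
Macaulay duration = Σ(t·PV) / P = 708.1572 / 98.4436 = 7.19353 half-year periods.
In years: 7.19353 / 2 = 3.59676 years.

3.5968 years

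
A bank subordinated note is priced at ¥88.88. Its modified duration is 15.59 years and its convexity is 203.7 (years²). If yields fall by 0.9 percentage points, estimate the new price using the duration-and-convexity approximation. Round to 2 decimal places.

Duration effect: -D_mod·Δy = -15.59 × (-0.009) = +0.140310
Convexity effect: ½·C·(Δy)² = 0.5 × 203.7 × (-0.009)² = +0.00824985
ΔP/P ≈ +0.140310 + 0.00824985 = +0.14855985
New price ≈ 88.88 × (1 + 0.14855985) = 102.083999468.

¥102.08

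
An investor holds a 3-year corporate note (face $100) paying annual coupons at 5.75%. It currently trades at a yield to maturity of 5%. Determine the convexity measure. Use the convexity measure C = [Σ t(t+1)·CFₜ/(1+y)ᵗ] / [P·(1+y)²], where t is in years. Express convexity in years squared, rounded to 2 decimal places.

With y = 0.05:
  t   CF        PV=CF/(1+0.05)^t    t·PV        t(t+1)·PV
  1         5.75         5.4762         5.4762          10.9524
  2         5.75         5.2154        10.4308          31.2925
  3       105.75        91.3508       274.0525       1,096.2099
  Σ                    102.0424       289.9595       1,138.4548
P = 102.0424.
Convexity = Σ t(t+1)·PV / [P·(1+y)²] = 1,138.4548 / (102.0424 × 1.102500) = 10.11944.

10.12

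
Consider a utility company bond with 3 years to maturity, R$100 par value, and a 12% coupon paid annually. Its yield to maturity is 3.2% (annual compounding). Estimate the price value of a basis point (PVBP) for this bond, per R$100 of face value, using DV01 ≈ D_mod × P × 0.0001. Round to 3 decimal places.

Periodic yield y = 0.032.
  t   CF        PV=CF/(1+0.032)^t    t·PV
  1        12.00        11.6279        11.6279
  2        12.00        11.2674        22.5347
  3       112.00       101.9011       305.7033
  Σ                    124.7964       339.8660
P = 124.7964; D_Mac = 2.72336 yrs; D_mod = 2.63892 yrs.
DV01 ≈ 2.63892 × 124.7964 × 0.0001 = 0.032933.

R$0.033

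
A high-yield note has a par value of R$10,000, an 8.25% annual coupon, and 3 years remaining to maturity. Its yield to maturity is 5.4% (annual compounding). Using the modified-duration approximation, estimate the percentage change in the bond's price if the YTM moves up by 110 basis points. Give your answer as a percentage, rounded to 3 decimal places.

-2.907%

Periodic yield y = 0.054. Modified duration first:
  t   CF        PV=CF/(1+0.054)^t    t·PV
  1       825.00       782.7324       782.7324
  2       825.00       742.6304     1,485.2608
  3    10,825.00     9,244.9821    27,734.9462
  Σ                 10,770.3449    30,002.9394
P = 10,770.3449; D_Mac = 2.78570 yrs; D_mod = 2.78570/(1+0.054) = 2.64298 yrs.
ΔP/P ≈ -D_mod · Δy = -2.64298 × (+0.011) = -0.029073 = -2.9073%.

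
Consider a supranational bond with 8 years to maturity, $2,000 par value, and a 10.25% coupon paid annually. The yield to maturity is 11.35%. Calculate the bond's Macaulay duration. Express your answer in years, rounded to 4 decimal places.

Periodic yield y = 0.1135. Discount each cash flow and weight by its year:
  t   CF        PV=CF/(1+0.1135)^t    t·PV
  1       205.00       184.1042       184.1042
  2       205.00       165.3383       330.6766
  3       205.00       148.4852       445.4556
  4       205.00       133.3500       533.3999
  5       205.00       119.7575       598.7875
  6       205.00       107.5505       645.3031
  7       205.00        96.5878       676.1147
  8     2,205.00       933.0111     7,464.0890
  Σ                  1,888.1846    10,877.9307
Price P = Σ PV = 1,888.1846.
Macaulay duration = Σ(t·PV) / P = 10,877.9307 / 1,888.1846 = 5.76105 years.

5.7611 years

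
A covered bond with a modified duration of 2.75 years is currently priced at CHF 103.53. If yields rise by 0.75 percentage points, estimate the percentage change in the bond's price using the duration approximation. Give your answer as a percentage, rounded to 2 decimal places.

Duration approximation: ΔP/P ≈ -D_mod · Δy = -2.75 × (+0.0075) = -0.020625.
As a percentage: -2.0625%.

-2.06%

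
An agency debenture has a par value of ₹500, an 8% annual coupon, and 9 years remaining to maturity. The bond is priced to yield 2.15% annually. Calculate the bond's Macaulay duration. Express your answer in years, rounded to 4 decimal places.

7.1784 years

Periodic yield y = 0.0215. Discount each cash flow and weight by its year:
  t   CF        PV=CF/(1+0.0215)^t    t·PV
  1        40.00        39.1581        39.1581
  2        40.00        38.3339        76.6678
  3        40.00        37.5271       112.5813
  4        40.00        36.7372       146.9490
  5        40.00        35.9640       179.8201
  6        40.00        35.2071       211.2424
  7        40.00        34.4660       241.2623
  8        40.00        33.7406       269.9249
  9       540.00       445.9112     4,013.2012
  Σ                    737.0453     5,290.8070
Price P = Σ PV = 737.0453.
Macaulay duration = Σ(t·PV) / P = 5,290.8070 / 737.0453 = 7.17840 years.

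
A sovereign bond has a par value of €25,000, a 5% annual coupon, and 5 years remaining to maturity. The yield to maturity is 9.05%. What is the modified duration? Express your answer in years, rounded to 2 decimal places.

Periodic yield y = 0.0905. First find Macaulay duration:
  t   CF        PV=CF/(1+0.0905)^t    t·PV
  1     1,250.00     1,146.2632     1,146.2632
  2     1,250.00     1,051.1354     2,102.2709
  3     1,250.00       963.9023     2,891.7068
  4     1,250.00       883.9085     3,535.6342
  5    26,250.00    17,021.6226    85,108.1132
  Σ                 21,066.8321    94,783.9882
P = 21,066.8321; Macaulay duration = 94,783.9882 / 21,066.8321 = 4.49920 years.
Modified duration = D_Mac / (1 + y) = 4.49920 / 1.0905 = 4.12582 years.

4.13 years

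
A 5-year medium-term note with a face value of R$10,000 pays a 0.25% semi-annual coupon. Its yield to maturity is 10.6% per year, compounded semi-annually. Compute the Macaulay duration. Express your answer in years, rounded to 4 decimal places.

Periodic yield y = 0.053. Discount each cash flow and weight by its period:
  t   CF        PV=CF/(1+0.053)^t    t·PV
  1        12.50        11.8708        11.8708
  2        12.50        11.2734        22.5467
  3        12.50        10.7059        32.1178
  4        12.50        10.1671        40.6683
  5        12.50         9.6554        48.2768
  6        12.50         9.1694        55.0163
  7        12.50         8.7079        60.9550
  8        12.50         8.2696        66.1566
  9        12.50         7.8533        70.6801
  10   10,012.50     5,973.9120    59,739.1195
  Σ                  6,061.5847    60,147.4080
Price P = Σ PV = 6,061.5847.
Macaulay duration = Σ(t·PV) / P = 60,147.4080 / 6,061.5847 = 9.92272 half-year periods.
In years: 9.92272 / 2 = 4.96136 years.

4.9614 years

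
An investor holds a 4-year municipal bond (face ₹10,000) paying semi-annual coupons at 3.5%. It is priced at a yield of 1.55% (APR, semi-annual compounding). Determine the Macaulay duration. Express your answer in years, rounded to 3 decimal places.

3.777 years

Periodic yield y = 0.00775. Discount each cash flow and weight by its period:
  t   CF        PV=CF/(1+0.00775)^t    t·PV
  1       175.00       173.6542       173.6542
  2       175.00       172.3187       344.6374
  3       175.00       170.9935       512.9805
  4       175.00       169.6785       678.7140
  5       175.00       168.3736       841.8680
  6       175.00       167.0787     1,002.4725
  7       175.00       165.7938     1,160.5569
  8    10,175.00     9,565.5944    76,524.7554
  Σ                 10,753.4855    81,239.6390
Price P = Σ PV = 10,753.4855.
Macaulay duration = Σ(t·PV) / P = 81,239.6390 / 10,753.4855 = 7.55473 half-year periods.
In years: 7.55473 / 2 = 3.77736 years.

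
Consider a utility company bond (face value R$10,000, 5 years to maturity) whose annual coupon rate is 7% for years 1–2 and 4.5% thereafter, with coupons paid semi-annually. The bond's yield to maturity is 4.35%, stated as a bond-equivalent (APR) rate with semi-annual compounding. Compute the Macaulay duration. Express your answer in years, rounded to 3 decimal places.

4.386 years

Periodic yield y = 0.02175. Discount each cash flow and weight by its period:
  t   CF        PV=CF/(1+0.02175)^t    t·PV
  1       350.00       342.5495       342.5495
  2       350.00       335.2577       670.5154
  3       350.00       328.1211       984.3632
  4       350.00       321.1363     1,284.5454
  5       225.00       202.0502     1,010.2510
  6       225.00       197.7492     1,186.4949
  7       225.00       193.5397     1,354.7777
  8       225.00       189.4198     1,515.3583
  9       225.00       185.3876     1,668.4885
  10   10,225.00     8,245.4973    82,454.9728
  Σ                 10,540.7083    92,472.3167
Price P = Σ PV = 10,540.7083.
Macaulay duration = Σ(t·PV) / P = 92,472.3167 / 10,540.7083 = 8.77287 half-year periods.
In years: 8.77287 / 2 = 4.38644 years.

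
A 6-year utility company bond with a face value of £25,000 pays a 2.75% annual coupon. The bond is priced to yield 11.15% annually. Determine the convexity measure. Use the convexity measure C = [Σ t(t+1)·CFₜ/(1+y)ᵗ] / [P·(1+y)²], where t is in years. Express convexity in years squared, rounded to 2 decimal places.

30.26

With y = 0.1115:
  t   CF        PV=CF/(1+0.1115)^t    t·PV        t(t+1)·PV
  1       687.50       618.5335       618.5335       1,237.0670
  2       687.50       556.4854     1,112.9708       3,338.9124
  3       687.50       500.6616     1,501.9849       6,007.9395
  4       687.50       450.4378     1,801.7512       9,008.7561
  5       687.50       405.2522     2,026.2609      12,157.5656
  6    25,687.50    13,622.7579    81,736.5471     572,155.8298
  Σ                 16,154.1284    88,798.0484     603,906.0704
P = 16,154.1284.
Convexity = Σ t(t+1)·PV / [P·(1+y)²] = 603,906.0704 / (16,154.1284 × 1.235432) = 30.25986.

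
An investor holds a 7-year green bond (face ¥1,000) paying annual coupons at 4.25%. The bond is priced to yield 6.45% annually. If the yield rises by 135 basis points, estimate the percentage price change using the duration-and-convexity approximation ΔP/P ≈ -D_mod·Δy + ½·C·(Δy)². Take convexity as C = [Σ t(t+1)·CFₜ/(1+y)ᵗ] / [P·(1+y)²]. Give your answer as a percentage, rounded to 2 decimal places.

-7.41%

With y = 0.0645:
  t   CF        PV=CF/(1+0.0645)^t    t·PV        t(t+1)·PV
  1        42.50        39.9248        39.9248          79.8497
  2        42.50        37.5057        75.0115         225.0344
  3        42.50        35.2332       105.6996         422.7982
  4        42.50        33.0983       132.3934         661.9669
  5        42.50        31.0929       155.4643         932.7856
  6        42.50        29.2089       175.2533       1,226.7730
  7     1,042.50       673.0641     4,711.4484      37,691.5876
  Σ                    879.1279     5,395.1953      41,240.7955
P = 879.1279; D_Mac = 6.13699 yrs; D_mod = 5.76513 yrs; C = 41.39841.
Duration effect: -5.76513 × (+0.0135) = -0.077829
Convexity effect: 0.5 × 41.39841 × (0.0135)² = +0.0037724
ΔP/P ≈ -0.077829 + 0.0037724 = -0.074057 = -7.4057%.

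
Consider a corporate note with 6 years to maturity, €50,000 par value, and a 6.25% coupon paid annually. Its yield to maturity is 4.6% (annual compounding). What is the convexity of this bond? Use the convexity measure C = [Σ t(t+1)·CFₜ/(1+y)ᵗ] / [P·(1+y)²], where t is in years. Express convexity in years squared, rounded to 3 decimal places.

With y = 0.046:
  t   CF        PV=CF/(1+0.046)^t    t·PV        t(t+1)·PV
  1     3,125.00     2,987.5717     2,987.5717       5,975.1434
  2     3,125.00     2,856.1871     5,712.3742      17,137.1226
  3     3,125.00     2,730.5804     8,191.7412      32,766.9648
  4     3,125.00     2,610.4975    10,441.9900      52,209.9502
  5     3,125.00     2,495.6955    12,478.4776      74,870.8655
  6    53,125.00    40,561.0170   243,366.1021   1,703,562.7148
  Σ                 54,241.5492   283,178.2568   1,886,522.7613
P = 54,241.5492.
Convexity = Σ t(t+1)·PV / [P·(1+y)²] = 1,886,522.7613 / (54,241.5492 × 1.094116) = 31.78825.

31.788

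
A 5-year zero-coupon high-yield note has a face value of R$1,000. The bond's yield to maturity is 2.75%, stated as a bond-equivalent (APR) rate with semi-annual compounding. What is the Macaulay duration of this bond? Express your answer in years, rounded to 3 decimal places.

5.000 years

A zero-coupon bond has a single cash flow at maturity, so its Macaulay duration equals its maturity: 5 years.
(Equivalently: 10 semi-annual periods ÷ 2 = 5 years.)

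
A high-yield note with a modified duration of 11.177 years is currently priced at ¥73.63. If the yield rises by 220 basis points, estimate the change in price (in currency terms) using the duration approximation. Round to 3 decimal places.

Duration approximation: ΔP/P ≈ -D_mod · Δy = -11.177 × (+0.022) = -0.245894.
ΔP ≈ 73.63 × (-0.245894) = -18.10517522.

-¥18.105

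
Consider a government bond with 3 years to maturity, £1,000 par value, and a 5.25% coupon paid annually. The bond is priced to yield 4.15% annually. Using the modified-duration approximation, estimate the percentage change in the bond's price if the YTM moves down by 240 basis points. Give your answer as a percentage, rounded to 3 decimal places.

+6.579%

Periodic yield y = 0.0415. Modified duration first:
  t   CF        PV=CF/(1+0.0415)^t    t·PV
  1        52.50        50.4081        50.4081
  2        52.50        48.3995        96.7990
  3     1,052.50       931.6318     2,794.8953
  Σ                  1,030.4393     2,942.1023
P = 1,030.4393; D_Mac = 2.85519 yrs; D_mod = 2.85519/(1+0.0415) = 2.74142 yrs.
ΔP/P ≈ -D_mod · Δy = -2.74142 × (-0.024) = +0.065794 = +6.5794%.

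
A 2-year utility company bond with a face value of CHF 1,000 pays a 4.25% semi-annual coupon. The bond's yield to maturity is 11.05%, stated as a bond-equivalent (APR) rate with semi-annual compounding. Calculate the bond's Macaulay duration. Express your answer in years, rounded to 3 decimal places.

Periodic yield y = 0.05525. Discount each cash flow and weight by its period:
  t   CF        PV=CF/(1+0.05525)^t    t·PV
  1        21.25        20.1374        20.1374
  2        21.25        19.0831        38.1661
  3        21.25        18.0839        54.2518
  4     1,021.25       823.5892     3,294.3567
  Σ                    880.8936     3,406.9120
Price P = Σ PV = 880.8936.
Macaulay duration = Σ(t·PV) / P = 3,406.9120 / 880.8936 = 3.86756 half-year periods.
In years: 3.86756 / 2 = 1.93378 years.

1.934 years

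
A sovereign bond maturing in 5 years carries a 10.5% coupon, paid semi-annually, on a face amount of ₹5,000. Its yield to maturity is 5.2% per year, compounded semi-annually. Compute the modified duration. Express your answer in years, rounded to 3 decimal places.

4.020 years

Periodic yield y = 0.026. First find Macaulay duration:
  t   CF        PV=CF/(1+0.026)^t    t·PV
  1       262.50       255.8480       255.8480
  2       262.50       249.3645       498.7290
  3       262.50       243.0453       729.1359
  4       262.50       236.8863       947.5450
  5       262.50       230.8833     1,154.4165
  6       262.50       225.0324     1,350.1947
  7       262.50       219.3299     1,535.3091
  8       262.50       213.7718     1,710.1744
  9       262.50       208.3546     1,875.1913
  10    5,262.50     4,071.1631    40,711.6310
  Σ                  6,153.6791    50,768.1747
P = 6,153.6791; Macaulay duration = 50,768.1747 / 6,153.6791 = 8.25005 half-year periods = 4.12503 years.
Modified duration = D_Mac / (1 + y) = 4.12503 / 1.026 = 4.02049 years.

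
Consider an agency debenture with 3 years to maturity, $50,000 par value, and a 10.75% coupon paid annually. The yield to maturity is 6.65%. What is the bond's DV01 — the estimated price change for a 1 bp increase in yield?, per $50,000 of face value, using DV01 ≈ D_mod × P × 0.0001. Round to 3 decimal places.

$14.200

Periodic yield y = 0.0665.
  t   CF        PV=CF/(1+0.0665)^t    t·PV
  1     5,375.00     5,039.8500     5,039.8500
  2     5,375.00     4,725.5977     9,451.1955
  3    55,375.00    45,648.9886   136,946.9658
  Σ                 55,414.4363   151,438.0113
P = 55,414.4363; D_Mac = 2.73283 yrs; D_mod = 2.56242 yrs.
DV01 ≈ 2.56242 × 55,414.4363 × 0.0001 = 14.199532.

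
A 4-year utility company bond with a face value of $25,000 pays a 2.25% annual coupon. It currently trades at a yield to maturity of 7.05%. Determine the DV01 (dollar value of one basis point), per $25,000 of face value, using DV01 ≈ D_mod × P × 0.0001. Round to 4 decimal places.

Periodic yield y = 0.0705.
  t   CF        PV=CF/(1+0.0705)^t    t·PV
  1       562.50       525.4554       525.4554
  2       562.50       490.8504       981.7009
  3       562.50       458.5245     1,375.5734
  4    25,562.50    19,465.1000    77,860.3999
  Σ                 20,939.9303    80,743.1296
P = 20,939.9303; D_Mac = 3.85594 yrs; D_mod = 3.60200 yrs.
DV01 ≈ 3.60200 × 20,939.9303 × 0.0001 = 7.542562.

$7.5426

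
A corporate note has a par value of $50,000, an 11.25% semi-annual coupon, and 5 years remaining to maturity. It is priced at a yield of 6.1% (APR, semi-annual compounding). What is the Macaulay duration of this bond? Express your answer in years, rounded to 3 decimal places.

4.068 years

Periodic yield y = 0.0305. Discount each cash flow and weight by its period:
  t   CF        PV=CF/(1+0.0305)^t    t·PV
  1     2,812.50     2,729.2576     2,729.2576
  2     2,812.50     2,648.4790     5,296.9581
  3     2,812.50     2,570.0912     7,710.2737
  4     2,812.50     2,494.0235     9,976.0941
  5     2,812.50     2,420.2072    12,101.0361
  6     2,812.50     2,348.5757    14,091.4539
  7     2,812.50     2,279.0642    15,953.4494
  8     2,812.50     2,211.6101    17,692.8807
  9     2,812.50     2,146.1524    19,315.3719
  10   52,812.50    39,107.2038   391,072.0385
  Σ                 60,954.6649   495,938.8140
Price P = Σ PV = 60,954.6649.
Macaulay duration = Σ(t·PV) / P = 495,938.8140 / 60,954.6649 = 8.13619 half-year periods.
In years: 8.13619 / 2 = 4.06810 years.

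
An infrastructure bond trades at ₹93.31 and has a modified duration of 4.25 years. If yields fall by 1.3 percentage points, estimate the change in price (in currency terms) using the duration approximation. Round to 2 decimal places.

Duration approximation: ΔP/P ≈ -D_mod · Δy = -4.25 × (-0.013) = +0.055250.
ΔP ≈ 93.31 × (+0.055250) = +5.1553775.

+₹5.16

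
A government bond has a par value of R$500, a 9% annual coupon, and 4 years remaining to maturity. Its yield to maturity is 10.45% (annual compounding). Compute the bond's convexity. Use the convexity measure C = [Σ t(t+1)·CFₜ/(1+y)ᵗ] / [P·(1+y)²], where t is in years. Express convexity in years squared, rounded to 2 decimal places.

13.79

With y = 0.1045:
  t   CF        PV=CF/(1+0.1045)^t    t·PV        t(t+1)·PV
  1        45.00        40.7424        40.7424          81.4848
  2        45.00        36.8877        73.7753         221.3259
  3        45.00        33.3976       100.1928         400.7713
  4       545.00       366.2129     1,464.8515       7,324.2577
  Σ                    477.2406     1,679.5621       8,027.8398
P = 477.2406.
Convexity = Σ t(t+1)·PV / [P·(1+y)²] = 8,027.8398 / (477.2406 × 1.219920) = 13.78891.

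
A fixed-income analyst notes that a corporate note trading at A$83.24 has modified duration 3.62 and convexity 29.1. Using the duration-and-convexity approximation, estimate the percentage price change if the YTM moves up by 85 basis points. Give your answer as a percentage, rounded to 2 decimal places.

Duration effect: -D_mod·Δy = -3.62 × (+0.0085) = -0.030770
Convexity effect: ½·C·(Δy)² = 0.5 × 29.1 × (0.0085)² = +0.0010512375
ΔP/P ≈ -0.030770 + 0.0010512375 = -0.0297187625
= -2.97187625%.

-2.97%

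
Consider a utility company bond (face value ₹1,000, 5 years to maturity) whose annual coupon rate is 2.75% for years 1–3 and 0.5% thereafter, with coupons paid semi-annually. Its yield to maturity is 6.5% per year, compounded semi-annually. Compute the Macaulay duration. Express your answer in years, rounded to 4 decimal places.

Periodic yield y = 0.0325. Discount each cash flow and weight by its period:
  t   CF        PV=CF/(1+0.0325)^t    t·PV
  1        13.75        13.3172        13.3172
  2        13.75        12.8980        25.7960
  3        13.75        12.4920        37.4760
  4        13.75        12.0988        48.3952
  5        13.75        11.7180        58.5899
  6        13.75        11.3491        68.0947
  7         2.50         1.9985        13.9897
  8         2.50         1.9356        15.4849
  9         2.50         1.8747        16.8722
  10    1,002.50       728.0878     7,280.8784
  Σ                    807.7698     7,578.8943
Price P = Σ PV = 807.7698.
Macaulay duration = Σ(t·PV) / P = 7,578.8943 / 807.7698 = 9.38249 half-year periods.
In years: 9.38249 / 2 = 4.69125 years.

4.6912 years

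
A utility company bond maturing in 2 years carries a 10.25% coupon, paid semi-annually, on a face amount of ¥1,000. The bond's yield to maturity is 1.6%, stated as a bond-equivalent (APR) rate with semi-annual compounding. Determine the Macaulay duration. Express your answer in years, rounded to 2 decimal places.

Periodic yield y = 0.008. Discount each cash flow and weight by its period:
  t   CF        PV=CF/(1+0.008)^t    t·PV
  1        51.25        50.8433        50.8433
  2        51.25        50.4397       100.8795
  3        51.25        50.0394       150.1183
  4     1,051.25     1,018.2722     4,073.0887
  Σ                  1,169.5946     4,374.9297
Price P = Σ PV = 1,169.5946.
Macaulay duration = Σ(t·PV) / P = 4,374.9297 / 1,169.5946 = 3.74055 half-year periods.
In years: 3.74055 / 2 = 1.87028 years.

1.87 years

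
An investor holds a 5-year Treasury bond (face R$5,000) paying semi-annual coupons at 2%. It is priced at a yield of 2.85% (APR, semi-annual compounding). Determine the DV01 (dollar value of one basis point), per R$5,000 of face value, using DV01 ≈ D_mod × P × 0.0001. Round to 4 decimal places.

R$2.2625

Periodic yield y = 0.01425.
  t   CF        PV=CF/(1+0.01425)^t    t·PV
  1        50.00        49.2975        49.2975
  2        50.00        48.6049        97.2098
  3        50.00        47.9220       143.7660
  4        50.00        47.2487       188.9948
  5        50.00        46.5849       232.9244
  6        50.00        45.9304       275.5822
  7        50.00        45.2851       316.9954
  8        50.00        44.6488       357.1905
  9        50.00        44.0215       396.1935
  10    5,050.00     4,383.7039    43,837.0393
  Σ                  4,803.2476    45,895.1933
P = 4,803.2476; D_Mac = 9.55503 half-year periods = 4.77752 yrs; D_mod = 4.71039 yrs.
DV01 ≈ 4.71039 × 4,803.2476 × 0.0001 = 2.262519.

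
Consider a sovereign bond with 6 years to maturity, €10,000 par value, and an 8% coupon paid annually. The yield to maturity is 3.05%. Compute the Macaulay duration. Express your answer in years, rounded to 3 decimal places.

Periodic yield y = 0.0305. Discount each cash flow and weight by its year:
  t   CF        PV=CF/(1+0.0305)^t    t·PV
  1       800.00       776.3222       776.3222
  2       800.00       753.3451     1,506.6903
  3       800.00       731.0482     2,193.1445
  4       800.00       709.4111     2,837.6446
  5       800.00       688.4145     3,442.0725
  6    10,800.00     9,018.5305    54,111.1831
  Σ                 12,677.0716    64,867.0571
Price P = Σ PV = 12,677.0716.
Macaulay duration = Σ(t·PV) / P = 64,867.0571 / 12,677.0716 = 5.11688 years.

5.117 years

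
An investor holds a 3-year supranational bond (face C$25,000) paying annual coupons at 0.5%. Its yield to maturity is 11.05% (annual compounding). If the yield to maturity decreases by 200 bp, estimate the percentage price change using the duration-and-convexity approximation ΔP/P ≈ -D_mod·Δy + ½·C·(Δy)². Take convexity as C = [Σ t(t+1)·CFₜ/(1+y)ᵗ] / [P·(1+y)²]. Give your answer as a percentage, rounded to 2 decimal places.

With y = 0.1105:
  t   CF        PV=CF/(1+0.1105)^t    t·PV        t(t+1)·PV
  1       125.00       112.5619       112.5619         225.1238
  2       125.00       101.3615       202.7229         608.1688
  3    25,125.00    18,346.3799    55,039.1396     220,156.5586
  Σ                 18,560.3033    55,354.4245     220,989.8512
P = 18,560.3033; D_Mac = 2.98241 yrs; D_mod = 2.68565 yrs; C = 9.65495.
Duration effect: -2.68565 × (-0.02) = +0.053713
Convexity effect: 0.5 × 9.65495 × (-0.02)² = +0.0019310
ΔP/P ≈ +0.053713 + 0.0019310 = +0.055644 = +5.5644%.

+5.56%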